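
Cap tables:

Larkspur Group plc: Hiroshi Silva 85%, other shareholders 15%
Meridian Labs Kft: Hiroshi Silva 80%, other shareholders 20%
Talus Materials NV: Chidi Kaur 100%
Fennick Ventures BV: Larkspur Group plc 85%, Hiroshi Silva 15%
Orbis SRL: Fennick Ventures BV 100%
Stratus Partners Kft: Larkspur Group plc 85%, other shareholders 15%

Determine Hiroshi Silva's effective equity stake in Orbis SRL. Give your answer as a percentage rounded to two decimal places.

Hiroshi reaches Orbis along 2 paths.
Via Larkspur → Fennick: 85% × 85% × 100% = 72.25%.
Via Fennick: 15% × 100% = 15%.
Total: 72.25% + 15% = 87.25%.

87.25%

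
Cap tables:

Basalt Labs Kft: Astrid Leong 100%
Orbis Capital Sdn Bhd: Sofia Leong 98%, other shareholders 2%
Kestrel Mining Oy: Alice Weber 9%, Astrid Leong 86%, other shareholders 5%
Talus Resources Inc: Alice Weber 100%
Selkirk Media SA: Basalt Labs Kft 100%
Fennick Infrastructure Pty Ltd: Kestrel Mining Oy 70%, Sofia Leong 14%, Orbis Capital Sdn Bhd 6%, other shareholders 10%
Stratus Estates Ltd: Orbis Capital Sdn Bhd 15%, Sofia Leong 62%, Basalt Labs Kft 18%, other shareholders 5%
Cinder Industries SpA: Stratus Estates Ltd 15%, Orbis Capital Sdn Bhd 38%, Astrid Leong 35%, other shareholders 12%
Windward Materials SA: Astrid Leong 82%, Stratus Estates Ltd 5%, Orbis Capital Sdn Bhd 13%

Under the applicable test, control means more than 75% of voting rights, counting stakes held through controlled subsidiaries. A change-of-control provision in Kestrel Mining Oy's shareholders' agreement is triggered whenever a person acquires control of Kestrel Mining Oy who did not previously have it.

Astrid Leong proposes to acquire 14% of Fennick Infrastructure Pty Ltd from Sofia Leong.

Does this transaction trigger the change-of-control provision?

No

The purchase adds only to Astrid's holdings (Sofia's stake shrinks), so Astrid is the only person who could newly come to control Kestrel.
Astrid holds 86% of Kestrel, so Astrid controls Kestrel.
So Astrid already controls Kestrel before the transaction.
After the purchase, Astrid holds 14% of Fennick directly, and Sofia's stake falls to 0%.
Astrid controlled Kestrel already, so this is not a new person acquiring control; every other person's position is unchanged or reduced.
No new person acquires control, so the clause is not triggered.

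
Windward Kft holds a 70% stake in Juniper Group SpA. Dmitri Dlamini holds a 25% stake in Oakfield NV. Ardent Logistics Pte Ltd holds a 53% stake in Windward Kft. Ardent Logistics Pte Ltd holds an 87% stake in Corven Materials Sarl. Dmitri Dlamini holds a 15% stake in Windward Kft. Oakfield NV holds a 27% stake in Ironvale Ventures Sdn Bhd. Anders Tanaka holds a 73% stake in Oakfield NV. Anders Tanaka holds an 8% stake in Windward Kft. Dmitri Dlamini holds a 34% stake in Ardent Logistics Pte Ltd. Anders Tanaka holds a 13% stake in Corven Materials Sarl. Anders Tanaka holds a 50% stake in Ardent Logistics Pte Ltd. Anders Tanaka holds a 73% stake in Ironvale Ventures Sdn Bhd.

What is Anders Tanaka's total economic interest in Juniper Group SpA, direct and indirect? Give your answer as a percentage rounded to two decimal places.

Anders reaches Juniper along 2 paths.
Via Windward: 8% × 70% = 5.6%.
Via Ardent → Windward: 50% × 53% × 70% = 18.55%.
Total: 5.6% + 18.55% = 24.15%.

24.15%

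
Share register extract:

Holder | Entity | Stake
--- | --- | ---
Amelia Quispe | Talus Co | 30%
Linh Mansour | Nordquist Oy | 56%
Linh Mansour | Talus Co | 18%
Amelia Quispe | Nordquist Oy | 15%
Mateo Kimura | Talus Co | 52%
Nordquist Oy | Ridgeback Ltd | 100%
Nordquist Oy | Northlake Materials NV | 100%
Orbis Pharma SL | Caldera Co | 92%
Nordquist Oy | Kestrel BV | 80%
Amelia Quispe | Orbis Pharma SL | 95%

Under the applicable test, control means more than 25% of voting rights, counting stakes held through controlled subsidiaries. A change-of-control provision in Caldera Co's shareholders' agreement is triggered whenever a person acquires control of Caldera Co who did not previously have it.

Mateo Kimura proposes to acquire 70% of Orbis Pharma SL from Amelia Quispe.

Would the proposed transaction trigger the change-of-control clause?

The purchase adds only to Mateo's holdings (Amelia's stake shrinks), so Mateo is the only person who could newly come to control Caldera.
Mateo holds 52% of Talus, so Mateo controls Talus.
Neither Mateo nor any entity Mateo controls holds any voting interest in Caldera.
So before the transaction, Mateo does not control Caldera.
After the purchase, Mateo holds 70% of Orbis directly, and Amelia's stake falls to 25%.
Mateo holds 70% of Orbis, so Mateo controls Orbis.
Orbis holds 92% of Caldera, so Mateo controls Caldera.
Mateo did not control Caldera before and does after, so the clause is triggered.

Yes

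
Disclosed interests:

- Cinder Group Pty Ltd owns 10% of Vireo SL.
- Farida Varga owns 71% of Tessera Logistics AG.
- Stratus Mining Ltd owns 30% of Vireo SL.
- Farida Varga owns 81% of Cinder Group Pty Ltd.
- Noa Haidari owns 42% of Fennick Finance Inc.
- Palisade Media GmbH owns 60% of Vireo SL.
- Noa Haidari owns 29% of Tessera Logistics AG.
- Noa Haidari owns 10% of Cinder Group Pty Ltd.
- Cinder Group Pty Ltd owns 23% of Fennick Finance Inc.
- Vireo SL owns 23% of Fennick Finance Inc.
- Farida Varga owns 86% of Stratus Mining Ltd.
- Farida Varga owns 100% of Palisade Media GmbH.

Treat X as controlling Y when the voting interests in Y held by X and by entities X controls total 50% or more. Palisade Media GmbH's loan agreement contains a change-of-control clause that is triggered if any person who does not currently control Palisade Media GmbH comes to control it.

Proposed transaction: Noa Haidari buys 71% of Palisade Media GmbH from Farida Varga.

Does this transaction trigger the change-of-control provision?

Yes

The purchase adds only to Noa's holdings (Farida's stake shrinks), so Noa is the only person who could newly come to control Palisade.
Noa's largest direct stake is 42% in Fennick, which does not meet the threshold, so Noa controls no company.
Neither Noa nor any entity Noa controls holds any voting interest in Palisade.
So before the transaction, Noa does not control Palisade.
After the purchase, Noa holds 71% of Palisade directly, and Farida's stake falls to 29%.
Noa holds 71% of Palisade, so Noa controls Palisade.
Noa did not control Palisade before and does after, so the clause is triggered.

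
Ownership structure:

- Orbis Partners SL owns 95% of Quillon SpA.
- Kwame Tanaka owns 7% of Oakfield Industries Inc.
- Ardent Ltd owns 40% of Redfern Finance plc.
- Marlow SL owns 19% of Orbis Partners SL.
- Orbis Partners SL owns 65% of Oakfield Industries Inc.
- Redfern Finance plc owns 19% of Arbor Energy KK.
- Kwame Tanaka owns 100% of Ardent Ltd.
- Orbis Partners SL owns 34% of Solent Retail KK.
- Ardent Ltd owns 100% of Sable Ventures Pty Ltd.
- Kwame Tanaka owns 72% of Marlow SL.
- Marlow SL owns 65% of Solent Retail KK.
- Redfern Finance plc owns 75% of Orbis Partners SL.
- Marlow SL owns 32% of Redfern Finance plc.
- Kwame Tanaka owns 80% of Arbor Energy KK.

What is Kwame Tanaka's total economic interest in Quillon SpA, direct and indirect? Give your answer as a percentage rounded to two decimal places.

57.91%

Kwame reaches Quillon along 3 paths.
Via Marlow → Orbis: 72% × 19% × 95% = 12.996%.
Via Ardent → Redfern → Orbis: 100% × 40% × 75% × 95% = 28.5%.
Via Marlow → Redfern → Orbis: 72% × 32% × 75% × 95% = 16.416%.
Total: 12.996% + 28.5% + 16.416% = 57.912%.
Rounded: 57.91%.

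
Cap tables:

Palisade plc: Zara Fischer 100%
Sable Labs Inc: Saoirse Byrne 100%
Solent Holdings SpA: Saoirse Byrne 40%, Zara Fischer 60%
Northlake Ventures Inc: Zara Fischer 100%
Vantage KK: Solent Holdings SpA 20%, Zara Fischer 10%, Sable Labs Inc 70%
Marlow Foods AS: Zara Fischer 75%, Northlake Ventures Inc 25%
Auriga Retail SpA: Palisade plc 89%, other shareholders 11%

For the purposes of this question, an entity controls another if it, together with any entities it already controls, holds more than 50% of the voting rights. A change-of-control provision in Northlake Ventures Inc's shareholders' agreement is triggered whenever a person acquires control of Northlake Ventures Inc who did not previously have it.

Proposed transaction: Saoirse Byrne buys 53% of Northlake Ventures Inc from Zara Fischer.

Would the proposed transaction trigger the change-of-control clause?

The purchase adds only to Saoirse's holdings (Zara's stake shrinks), so Saoirse is the only person who could newly come to control Northlake.
Saoirse holds 100% of Sable, so Saoirse controls Sable.
Sable holds 70% of Vantage, so Saoirse controls Vantage.
Neither Saoirse nor any entity Saoirse controls holds any voting interest in Northlake.
So before the transaction, Saoirse does not control Northlake.
After the purchase, Saoirse holds 53% of Northlake directly, and Zara's stake falls to 47%.
Saoirse holds 53% of Northlake, so Saoirse controls Northlake.
Saoirse did not control Northlake before and does after, so the clause is triggered.

Yes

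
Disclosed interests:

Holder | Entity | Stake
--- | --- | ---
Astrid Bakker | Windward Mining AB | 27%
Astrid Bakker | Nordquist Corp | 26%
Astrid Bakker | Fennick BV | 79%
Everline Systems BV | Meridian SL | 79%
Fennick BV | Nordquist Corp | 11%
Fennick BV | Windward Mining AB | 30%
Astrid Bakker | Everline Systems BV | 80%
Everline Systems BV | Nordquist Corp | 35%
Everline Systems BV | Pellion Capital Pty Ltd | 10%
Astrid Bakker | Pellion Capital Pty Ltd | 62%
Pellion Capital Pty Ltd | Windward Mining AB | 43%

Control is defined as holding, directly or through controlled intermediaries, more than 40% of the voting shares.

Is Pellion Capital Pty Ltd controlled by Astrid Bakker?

Yes

Astrid holds 80% of Everline, so Astrid controls Everline.
Everline and Astrid together hold 10% + 62% = 72% of Pellion, so Astrid controls Pellion.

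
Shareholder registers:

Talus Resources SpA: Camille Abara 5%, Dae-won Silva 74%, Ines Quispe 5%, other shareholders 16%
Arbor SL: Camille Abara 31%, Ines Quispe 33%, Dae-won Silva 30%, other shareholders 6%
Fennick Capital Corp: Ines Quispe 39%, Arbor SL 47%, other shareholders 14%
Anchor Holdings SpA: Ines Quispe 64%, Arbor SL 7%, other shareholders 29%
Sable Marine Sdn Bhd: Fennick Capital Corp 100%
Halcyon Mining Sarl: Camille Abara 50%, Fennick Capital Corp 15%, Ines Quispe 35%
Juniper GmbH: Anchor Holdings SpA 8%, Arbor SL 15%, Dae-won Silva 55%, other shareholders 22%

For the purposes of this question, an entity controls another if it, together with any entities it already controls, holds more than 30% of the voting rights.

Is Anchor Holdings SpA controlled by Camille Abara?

Camille holds 31% of Arbor, so Camille controls Arbor.
Arbor holds 47% of Fennick, so Camille controls Fennick.
Fennick holds 100% of Sable, so Camille controls Sable.
Camille and Fennick together hold 50% + 15% = 65% of Halcyon, so Camille controls Halcyon.
In Anchor, Camille's side holds only 7%, not > 30%.
So Camille does not control Anchor.

No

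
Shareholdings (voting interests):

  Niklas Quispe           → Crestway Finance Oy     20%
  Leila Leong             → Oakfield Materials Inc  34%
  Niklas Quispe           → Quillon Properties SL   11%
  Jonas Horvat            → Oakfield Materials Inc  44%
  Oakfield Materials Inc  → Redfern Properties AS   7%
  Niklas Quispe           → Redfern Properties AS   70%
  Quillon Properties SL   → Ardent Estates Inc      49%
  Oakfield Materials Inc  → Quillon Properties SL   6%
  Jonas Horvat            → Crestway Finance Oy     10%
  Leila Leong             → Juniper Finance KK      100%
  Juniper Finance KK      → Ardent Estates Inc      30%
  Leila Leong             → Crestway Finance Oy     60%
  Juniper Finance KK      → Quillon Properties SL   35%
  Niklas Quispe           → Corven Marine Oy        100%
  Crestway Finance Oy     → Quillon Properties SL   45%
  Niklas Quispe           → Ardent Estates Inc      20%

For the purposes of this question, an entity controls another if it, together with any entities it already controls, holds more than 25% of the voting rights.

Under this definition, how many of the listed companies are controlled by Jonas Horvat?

1

Jonas holds 44% of Oakfield, so Jonas controls Oakfield.
No other company's threshold is met.
Jonas controls 1 company.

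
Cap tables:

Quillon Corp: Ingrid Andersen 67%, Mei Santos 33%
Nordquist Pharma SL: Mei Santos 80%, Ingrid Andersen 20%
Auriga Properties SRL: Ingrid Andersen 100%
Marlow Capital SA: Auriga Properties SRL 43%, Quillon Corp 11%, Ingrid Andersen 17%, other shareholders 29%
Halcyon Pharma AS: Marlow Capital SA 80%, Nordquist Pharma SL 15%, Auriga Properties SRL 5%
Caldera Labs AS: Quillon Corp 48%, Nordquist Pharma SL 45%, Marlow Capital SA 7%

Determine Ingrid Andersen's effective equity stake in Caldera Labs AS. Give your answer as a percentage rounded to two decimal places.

45.88%

Ingrid reaches Caldera along 5 paths.
Via Quillon: 67% × 48% = 32.16%.
Via Nordquist: 20% × 45% = 9%.
Via Auriga → Marlow: 100% × 43% × 7% = 3.01%.
Via Quillon → Marlow: 67% × 11% × 7% = 0.5159%.
Via Marlow: 17% × 7% = 1.19%.
Total: 32.16% + 9% + 3.01% + 0.5159% + 1.19% = 45.8759%.
Rounded: 45.88%.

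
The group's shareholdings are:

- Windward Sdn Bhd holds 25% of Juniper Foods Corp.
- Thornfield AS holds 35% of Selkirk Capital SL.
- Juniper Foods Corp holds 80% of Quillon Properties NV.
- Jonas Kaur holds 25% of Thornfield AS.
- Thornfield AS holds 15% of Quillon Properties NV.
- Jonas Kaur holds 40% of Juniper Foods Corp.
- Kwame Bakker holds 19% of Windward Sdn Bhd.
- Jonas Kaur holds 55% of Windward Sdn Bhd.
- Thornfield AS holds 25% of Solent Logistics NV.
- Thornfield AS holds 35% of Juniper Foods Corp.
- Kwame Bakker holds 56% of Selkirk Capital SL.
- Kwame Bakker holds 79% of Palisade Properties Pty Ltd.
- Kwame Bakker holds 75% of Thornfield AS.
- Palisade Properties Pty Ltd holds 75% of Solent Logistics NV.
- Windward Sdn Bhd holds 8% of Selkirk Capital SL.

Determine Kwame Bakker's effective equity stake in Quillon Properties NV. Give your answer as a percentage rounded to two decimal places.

36.05%

Kwame reaches Quillon along 3 paths.
Via Windward → Juniper: 19% × 25% × 80% = 3.8%.
Via Thornfield → Juniper: 75% × 35% × 80% = 21%.
Via Thornfield: 75% × 15% = 11.25%.
Total: 3.8% + 21% + 11.25% = 36.05%.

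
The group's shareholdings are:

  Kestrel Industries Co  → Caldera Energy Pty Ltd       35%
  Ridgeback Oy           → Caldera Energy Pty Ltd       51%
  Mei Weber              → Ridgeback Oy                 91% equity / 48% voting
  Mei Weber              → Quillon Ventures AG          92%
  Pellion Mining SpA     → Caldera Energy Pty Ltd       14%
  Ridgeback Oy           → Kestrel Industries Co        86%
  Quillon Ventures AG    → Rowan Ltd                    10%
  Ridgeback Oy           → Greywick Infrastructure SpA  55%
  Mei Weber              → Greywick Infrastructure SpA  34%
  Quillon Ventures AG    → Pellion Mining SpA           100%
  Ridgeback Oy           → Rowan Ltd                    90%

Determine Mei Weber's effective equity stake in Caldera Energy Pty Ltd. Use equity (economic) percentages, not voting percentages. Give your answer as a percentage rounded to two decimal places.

Mei reaches Caldera along 3 paths.
Via Ridgeback → Kestrel: 91% × 86% × 35% = 27.391%.
Via Ridgeback: 91% × 51% = 46.41%.
Via Quillon → Pellion: 92% × 100% × 14% = 12.88%.
Total: 27.391% + 46.41% + 12.88% = 86.681%.
Rounded: 86.68%.

86.68%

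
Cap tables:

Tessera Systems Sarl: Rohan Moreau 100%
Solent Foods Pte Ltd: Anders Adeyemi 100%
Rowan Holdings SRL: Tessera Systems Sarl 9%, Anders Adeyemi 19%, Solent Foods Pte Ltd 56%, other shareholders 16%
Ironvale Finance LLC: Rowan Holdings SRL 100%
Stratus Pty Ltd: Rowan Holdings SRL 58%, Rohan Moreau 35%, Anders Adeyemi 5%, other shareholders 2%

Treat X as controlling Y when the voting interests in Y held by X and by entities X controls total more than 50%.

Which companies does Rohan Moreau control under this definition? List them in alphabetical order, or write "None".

Rohan holds 100% of Tessera, so Rohan controls Tessera.
No other company's threshold is met.

Tessera Systems Sarl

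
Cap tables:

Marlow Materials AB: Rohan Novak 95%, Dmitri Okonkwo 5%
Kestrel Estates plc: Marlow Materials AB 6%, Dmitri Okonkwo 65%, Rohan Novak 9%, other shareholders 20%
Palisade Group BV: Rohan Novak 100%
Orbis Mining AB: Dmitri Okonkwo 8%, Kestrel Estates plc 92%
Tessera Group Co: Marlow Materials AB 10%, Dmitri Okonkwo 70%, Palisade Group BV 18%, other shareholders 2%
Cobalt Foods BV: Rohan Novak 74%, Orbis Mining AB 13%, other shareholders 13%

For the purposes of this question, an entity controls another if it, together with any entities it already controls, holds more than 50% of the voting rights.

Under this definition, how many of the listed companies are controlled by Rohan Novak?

3

Rohan holds 95% of Marlow, so Rohan controls Marlow.
Rohan holds 100% of Palisade, so Rohan controls Palisade.
Rohan holds 74% of Cobalt, so Rohan controls Cobalt.
No other company's threshold is met.
Rohan controls 3 companies.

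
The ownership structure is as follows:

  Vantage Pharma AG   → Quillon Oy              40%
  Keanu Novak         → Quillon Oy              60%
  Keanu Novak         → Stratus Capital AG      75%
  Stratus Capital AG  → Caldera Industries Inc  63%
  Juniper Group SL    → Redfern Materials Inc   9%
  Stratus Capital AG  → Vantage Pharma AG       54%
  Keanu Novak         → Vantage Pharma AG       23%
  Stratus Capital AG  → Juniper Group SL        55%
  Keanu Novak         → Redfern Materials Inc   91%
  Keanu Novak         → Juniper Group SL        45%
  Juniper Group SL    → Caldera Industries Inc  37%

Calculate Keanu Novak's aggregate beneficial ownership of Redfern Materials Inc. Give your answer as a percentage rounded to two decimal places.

Keanu reaches Redfern along 3 paths.
Via Juniper: 45% × 9% = 4.05%.
Via Stratus → Juniper: 75% × 55% × 9% = 3.7125%.
Direct stake: 91% = 91%.
Total: 4.05% + 3.7125% + 91% = 98.7625%.
Rounded: 98.76%.

98.76%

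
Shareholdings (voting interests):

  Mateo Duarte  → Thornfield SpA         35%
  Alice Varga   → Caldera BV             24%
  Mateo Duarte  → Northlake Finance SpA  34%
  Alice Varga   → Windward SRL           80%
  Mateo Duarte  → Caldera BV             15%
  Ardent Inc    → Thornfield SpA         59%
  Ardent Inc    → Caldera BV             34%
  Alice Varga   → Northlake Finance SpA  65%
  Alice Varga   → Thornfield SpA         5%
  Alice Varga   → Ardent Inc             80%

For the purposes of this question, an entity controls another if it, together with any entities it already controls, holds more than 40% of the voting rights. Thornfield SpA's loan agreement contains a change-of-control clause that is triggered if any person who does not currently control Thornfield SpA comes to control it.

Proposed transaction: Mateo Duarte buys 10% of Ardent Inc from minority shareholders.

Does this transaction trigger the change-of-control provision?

No

The purchase changes only Mateo's holdings, so Mateo is the only person who could newly come to control Thornfield.
Mateo's largest direct stake is 35% in Thornfield, which does not meet the threshold, so Mateo controls no company.
In Thornfield, Mateo's side holds only 35%, not > 40%.
So before the transaction, Mateo does not control Thornfield.
After the purchase, Mateo holds 10% of Ardent directly.
Mateo's side now holds 10% of Ardent, not > 40%, so Mateo still does not control Ardent.
After the transaction, Mateo's side holds 35% of Thornfield, not > 40%, so Mateo still does not control Thornfield.
No new person acquires control, so the clause is not triggered.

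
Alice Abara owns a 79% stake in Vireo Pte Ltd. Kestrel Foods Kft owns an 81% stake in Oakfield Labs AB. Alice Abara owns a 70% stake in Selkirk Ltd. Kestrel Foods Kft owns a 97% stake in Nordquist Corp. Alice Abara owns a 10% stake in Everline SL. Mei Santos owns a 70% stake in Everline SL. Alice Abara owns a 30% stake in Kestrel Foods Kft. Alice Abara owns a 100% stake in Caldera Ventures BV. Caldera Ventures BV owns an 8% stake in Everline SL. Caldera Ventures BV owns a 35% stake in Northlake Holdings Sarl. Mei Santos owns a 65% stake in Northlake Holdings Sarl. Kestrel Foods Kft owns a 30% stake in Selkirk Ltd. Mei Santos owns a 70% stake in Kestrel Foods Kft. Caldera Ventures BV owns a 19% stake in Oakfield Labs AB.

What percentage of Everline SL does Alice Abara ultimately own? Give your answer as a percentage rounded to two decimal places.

18.00%

Alice reaches Everline along 2 paths.
Via Caldera: 100% × 8% = 8%.
Direct stake: 10% = 10%.
Total: 8% + 10% = 18%.
Rounded: 18.00%.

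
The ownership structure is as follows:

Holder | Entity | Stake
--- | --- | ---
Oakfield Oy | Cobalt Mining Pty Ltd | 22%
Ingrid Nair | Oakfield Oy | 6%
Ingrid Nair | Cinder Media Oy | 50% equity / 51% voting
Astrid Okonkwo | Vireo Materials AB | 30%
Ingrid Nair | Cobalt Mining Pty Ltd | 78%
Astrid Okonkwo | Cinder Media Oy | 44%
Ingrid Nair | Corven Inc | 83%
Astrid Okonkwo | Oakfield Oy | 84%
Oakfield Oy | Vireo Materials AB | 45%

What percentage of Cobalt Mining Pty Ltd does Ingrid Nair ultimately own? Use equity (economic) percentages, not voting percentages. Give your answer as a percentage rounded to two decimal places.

Ingrid reaches Cobalt along 2 paths.
Direct stake: 78% = 78%.
Via Oakfield: 6% × 22% = 1.32%.
Total: 78% + 1.32% = 79.32%.

79.32%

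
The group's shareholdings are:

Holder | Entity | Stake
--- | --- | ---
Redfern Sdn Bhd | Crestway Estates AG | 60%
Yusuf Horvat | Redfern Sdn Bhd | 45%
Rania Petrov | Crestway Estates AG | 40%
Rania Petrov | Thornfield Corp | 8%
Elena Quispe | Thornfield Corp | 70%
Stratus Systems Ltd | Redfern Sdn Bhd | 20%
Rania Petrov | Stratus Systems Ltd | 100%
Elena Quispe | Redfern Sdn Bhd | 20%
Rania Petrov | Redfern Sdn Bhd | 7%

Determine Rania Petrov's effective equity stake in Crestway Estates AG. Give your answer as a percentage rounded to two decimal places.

56.20%

Rania reaches Crestway along 3 paths.
Direct stake: 40% = 40%.
Via Redfern: 7% × 60% = 4.2%.
Via Stratus → Redfern: 100% × 20% × 60% = 12%.
Total: 40% + 4.2% + 12% = 56.2%.
Rounded: 56.20%.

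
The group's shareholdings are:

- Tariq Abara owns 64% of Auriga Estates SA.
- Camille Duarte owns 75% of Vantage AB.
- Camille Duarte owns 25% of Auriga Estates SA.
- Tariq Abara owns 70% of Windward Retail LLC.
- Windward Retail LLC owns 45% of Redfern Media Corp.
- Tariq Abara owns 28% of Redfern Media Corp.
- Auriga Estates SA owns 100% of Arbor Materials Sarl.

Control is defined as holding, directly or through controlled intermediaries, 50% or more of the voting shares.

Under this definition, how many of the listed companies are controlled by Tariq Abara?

Tariq holds 64% of Auriga, so Tariq controls Auriga.
Tariq holds 70% of Windward, so Tariq controls Windward.
Tariq and Windward together hold 28% + 45% = 73% of Redfern, so Tariq controls Redfern.
Auriga holds 100% of Arbor, so Tariq controls Arbor.
No other company's threshold is met.
Tariq controls 4 companies.

4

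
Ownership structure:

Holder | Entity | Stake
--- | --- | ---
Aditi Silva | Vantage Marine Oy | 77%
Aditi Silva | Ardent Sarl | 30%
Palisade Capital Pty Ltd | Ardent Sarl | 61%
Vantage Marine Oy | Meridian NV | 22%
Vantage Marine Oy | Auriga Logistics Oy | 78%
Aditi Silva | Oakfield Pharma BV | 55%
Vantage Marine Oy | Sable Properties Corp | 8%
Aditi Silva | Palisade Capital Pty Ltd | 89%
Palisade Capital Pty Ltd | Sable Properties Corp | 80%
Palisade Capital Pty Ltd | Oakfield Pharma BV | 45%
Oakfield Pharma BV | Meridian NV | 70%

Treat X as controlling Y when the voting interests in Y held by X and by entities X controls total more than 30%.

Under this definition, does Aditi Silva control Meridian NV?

Aditi holds 77% of Vantage, so Aditi controls Vantage.
Aditi holds 89% of Palisade, so Aditi controls Palisade.
Aditi and Palisade together hold 55% + 45% = 100% of Oakfield, so Aditi controls Oakfield.
Oakfield and Vantage together hold 70% + 22% = 92% of Meridian, so Aditi controls Meridian.

Yes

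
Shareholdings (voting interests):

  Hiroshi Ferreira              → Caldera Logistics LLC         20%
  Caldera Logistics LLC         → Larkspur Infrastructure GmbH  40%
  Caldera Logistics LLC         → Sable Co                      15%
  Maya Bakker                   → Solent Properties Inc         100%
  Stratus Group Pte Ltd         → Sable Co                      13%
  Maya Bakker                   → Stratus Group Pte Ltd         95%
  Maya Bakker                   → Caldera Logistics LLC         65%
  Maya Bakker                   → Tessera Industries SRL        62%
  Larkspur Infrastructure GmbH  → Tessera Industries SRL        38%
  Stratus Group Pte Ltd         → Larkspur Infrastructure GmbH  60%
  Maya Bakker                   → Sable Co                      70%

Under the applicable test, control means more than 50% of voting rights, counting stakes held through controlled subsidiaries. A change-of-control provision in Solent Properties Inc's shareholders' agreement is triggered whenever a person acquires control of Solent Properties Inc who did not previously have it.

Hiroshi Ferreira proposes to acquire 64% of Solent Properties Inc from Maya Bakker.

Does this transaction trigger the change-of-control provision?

Yes

The purchase adds only to Hiroshi's holdings (Maya's stake shrinks), so Hiroshi is the only person who could newly come to control Solent.
Hiroshi's largest direct stake is 20% in Caldera, which does not meet the threshold, so Hiroshi controls no company.
Neither Hiroshi nor any entity Hiroshi controls holds any voting interest in Solent.
So before the transaction, Hiroshi does not control Solent.
After the purchase, Hiroshi holds 64% of Solent directly, and Maya's stake falls to 36%.
Hiroshi holds 64% of Solent, so Hiroshi controls Solent.
Hiroshi did not control Solent before and does after, so the clause is triggered.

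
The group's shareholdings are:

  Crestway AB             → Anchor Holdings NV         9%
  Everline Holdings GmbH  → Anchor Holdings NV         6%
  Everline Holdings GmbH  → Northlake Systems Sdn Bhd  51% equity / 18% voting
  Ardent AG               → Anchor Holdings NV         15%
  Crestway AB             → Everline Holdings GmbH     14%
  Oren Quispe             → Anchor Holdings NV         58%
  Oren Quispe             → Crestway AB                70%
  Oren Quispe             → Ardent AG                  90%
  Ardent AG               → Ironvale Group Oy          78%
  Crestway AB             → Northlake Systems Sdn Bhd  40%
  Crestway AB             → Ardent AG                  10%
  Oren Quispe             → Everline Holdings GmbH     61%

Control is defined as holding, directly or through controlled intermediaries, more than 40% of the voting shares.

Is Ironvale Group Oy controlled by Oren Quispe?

Yes

Oren holds 70% of Crestway, so Oren controls Crestway.
Crestway and Oren together hold 10% + 90% = 100% of Ardent, so Oren controls Ardent.
Ardent holds 78% of Ironvale, so Oren controls Ironvale.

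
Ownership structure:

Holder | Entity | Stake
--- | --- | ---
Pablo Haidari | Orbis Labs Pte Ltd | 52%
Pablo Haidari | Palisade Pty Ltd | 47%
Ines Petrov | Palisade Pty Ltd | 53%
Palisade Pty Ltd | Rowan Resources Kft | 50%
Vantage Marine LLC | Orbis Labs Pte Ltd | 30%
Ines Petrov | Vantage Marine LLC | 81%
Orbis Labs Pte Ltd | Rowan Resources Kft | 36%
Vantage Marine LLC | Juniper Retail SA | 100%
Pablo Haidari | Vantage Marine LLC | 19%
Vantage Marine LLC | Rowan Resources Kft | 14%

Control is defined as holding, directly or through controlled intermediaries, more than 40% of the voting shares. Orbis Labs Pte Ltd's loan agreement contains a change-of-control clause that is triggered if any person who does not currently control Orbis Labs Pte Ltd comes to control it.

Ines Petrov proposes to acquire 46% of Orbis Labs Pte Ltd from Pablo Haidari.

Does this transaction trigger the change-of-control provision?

Yes

The purchase adds only to Ines's holdings (Pablo's stake shrinks), so Ines is the only person who could newly come to control Orbis.
Ines holds 81% of Vantage, so Ines controls Vantage.
Vantage holds 100% of Juniper, so Ines controls Juniper.
Ines holds 53% of Palisade, so Ines controls Palisade.
Vantage and Palisade together hold 14% + 50% = 64% of Rowan, so Ines controls Rowan.
In Orbis, Ines's side holds only 30%, not > 40%.
So before the transaction, Ines does not control Orbis.
After the purchase, Ines holds 46% of Orbis directly, and Pablo's stake falls to 6%.
Vantage and Ines together hold 30% + 46% = 76% of Orbis, so Ines controls Orbis.
Ines did not control Orbis before and does after, so the clause is triggered.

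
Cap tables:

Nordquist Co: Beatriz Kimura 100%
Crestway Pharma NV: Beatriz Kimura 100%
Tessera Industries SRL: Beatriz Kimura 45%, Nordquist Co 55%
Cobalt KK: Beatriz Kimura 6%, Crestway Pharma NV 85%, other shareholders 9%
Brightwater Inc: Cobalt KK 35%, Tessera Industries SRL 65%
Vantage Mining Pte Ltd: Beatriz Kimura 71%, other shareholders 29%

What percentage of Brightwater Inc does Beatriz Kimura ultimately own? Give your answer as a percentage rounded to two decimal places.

Beatriz reaches Brightwater along 4 paths.
Via Cobalt: 6% × 35% = 2.1%.
Via Crestway → Cobalt: 100% × 85% × 35% = 29.75%.
Via Tessera: 45% × 65% = 29.25%.
Via Nordquist → Tessera: 100% × 55% × 65% = 35.75%.
Total: 2.1% + 29.75% + 29.25% + 35.75% = 96.85%.

96.85%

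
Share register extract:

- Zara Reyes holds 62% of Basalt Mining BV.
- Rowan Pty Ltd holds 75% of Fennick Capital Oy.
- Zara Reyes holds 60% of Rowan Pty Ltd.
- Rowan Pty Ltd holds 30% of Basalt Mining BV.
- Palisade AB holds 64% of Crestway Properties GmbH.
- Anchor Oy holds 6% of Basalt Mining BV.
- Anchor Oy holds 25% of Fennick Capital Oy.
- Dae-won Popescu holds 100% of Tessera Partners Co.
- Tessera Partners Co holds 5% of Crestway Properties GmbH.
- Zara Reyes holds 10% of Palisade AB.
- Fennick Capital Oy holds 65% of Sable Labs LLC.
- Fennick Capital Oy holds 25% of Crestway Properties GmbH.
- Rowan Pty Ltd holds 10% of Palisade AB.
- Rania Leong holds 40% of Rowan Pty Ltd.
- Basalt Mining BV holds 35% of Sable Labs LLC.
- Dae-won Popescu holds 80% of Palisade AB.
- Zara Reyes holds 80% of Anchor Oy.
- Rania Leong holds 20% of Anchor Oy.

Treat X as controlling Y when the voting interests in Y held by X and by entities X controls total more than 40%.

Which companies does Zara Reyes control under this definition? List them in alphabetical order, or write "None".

Anchor Oy, Basalt Mining BV, Fennick Capital Oy, Rowan Pty Ltd, Sable Labs LLC

Zara holds 80% of Anchor, so Zara controls Anchor.
Zara holds 60% of Rowan, so Zara controls Rowan.
Zara and Rowan and Anchor together hold 62% + 30% + 6% = 98% of Basalt, so Zara controls Basalt.
Anchor and Rowan together hold 25% + 75% = 100% of Fennick, so Zara controls Fennick.
Basalt and Fennick together hold 35% + 65% = 100% of Sable, so Zara controls Sable.
No other company's threshold is met.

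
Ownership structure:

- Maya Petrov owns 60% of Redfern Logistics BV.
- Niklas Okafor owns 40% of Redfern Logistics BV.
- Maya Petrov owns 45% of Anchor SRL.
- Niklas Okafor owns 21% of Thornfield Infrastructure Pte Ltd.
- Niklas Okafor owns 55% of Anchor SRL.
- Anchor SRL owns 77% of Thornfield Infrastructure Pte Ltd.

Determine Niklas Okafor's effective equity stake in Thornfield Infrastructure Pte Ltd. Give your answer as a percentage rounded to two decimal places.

63.35%

Niklas reaches Thornfield along 2 paths.
Via Anchor: 55% × 77% = 42.35%.
Direct stake: 21% = 21%.
Total: 42.35% + 21% = 63.35%.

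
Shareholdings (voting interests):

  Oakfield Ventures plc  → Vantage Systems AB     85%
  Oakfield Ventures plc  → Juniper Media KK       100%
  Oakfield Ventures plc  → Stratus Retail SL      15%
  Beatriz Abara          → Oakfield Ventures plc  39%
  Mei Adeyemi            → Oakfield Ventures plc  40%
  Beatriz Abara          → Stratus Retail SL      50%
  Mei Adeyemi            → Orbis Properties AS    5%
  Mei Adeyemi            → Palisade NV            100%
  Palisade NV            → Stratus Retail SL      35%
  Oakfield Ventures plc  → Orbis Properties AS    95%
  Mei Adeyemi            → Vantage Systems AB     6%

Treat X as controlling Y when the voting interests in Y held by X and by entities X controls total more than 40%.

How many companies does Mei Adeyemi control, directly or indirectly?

Mei holds 100% of Palisade, so Mei controls Palisade.
No other company's threshold is met.
Mei controls 1 company.

1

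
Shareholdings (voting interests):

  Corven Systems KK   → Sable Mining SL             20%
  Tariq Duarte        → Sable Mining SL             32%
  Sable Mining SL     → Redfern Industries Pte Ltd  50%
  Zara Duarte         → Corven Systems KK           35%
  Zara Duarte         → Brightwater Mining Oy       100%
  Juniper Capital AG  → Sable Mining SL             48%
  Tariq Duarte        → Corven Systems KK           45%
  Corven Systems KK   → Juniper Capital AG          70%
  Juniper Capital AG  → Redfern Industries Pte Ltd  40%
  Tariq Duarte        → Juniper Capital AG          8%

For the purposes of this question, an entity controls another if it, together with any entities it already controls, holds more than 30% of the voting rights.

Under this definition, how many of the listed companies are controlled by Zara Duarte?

5

Zara holds 35% of Corven, so Zara controls Corven.
Corven holds 70% of Juniper, so Zara controls Juniper.
Corven and Juniper together hold 20% + 48% = 68% of Sable, so Zara controls Sable.
Juniper and Sable together hold 40% + 50% = 90% of Redfern, so Zara controls Redfern.
Zara holds 100% of Brightwater, so Zara controls Brightwater.
Zara controls 5 companies.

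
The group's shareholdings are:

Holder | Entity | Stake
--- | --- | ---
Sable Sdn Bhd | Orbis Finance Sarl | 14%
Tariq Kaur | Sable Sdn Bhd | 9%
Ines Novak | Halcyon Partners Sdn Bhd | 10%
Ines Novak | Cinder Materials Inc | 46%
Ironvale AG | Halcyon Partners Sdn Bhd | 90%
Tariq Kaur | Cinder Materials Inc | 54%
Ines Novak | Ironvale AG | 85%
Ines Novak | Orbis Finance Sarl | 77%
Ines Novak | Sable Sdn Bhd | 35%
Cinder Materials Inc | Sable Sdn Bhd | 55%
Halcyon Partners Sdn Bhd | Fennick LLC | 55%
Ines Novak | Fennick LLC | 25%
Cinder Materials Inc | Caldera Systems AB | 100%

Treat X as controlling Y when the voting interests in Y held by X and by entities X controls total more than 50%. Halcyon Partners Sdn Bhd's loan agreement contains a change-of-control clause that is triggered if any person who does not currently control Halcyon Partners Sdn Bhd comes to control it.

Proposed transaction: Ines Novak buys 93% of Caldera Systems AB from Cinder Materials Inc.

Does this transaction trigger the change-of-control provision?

The purchase adds only to Ines's holdings (Cinder's stake shrinks), so Ines is the only person who could newly come to control Halcyon.
Ines holds 85% of Ironvale, so Ines controls Ironvale.
Ines and Ironvale together hold 10% + 90% = 100% of Halcyon, so Ines controls Halcyon.
So Ines already controls Halcyon before the transaction.
After the purchase, Ines holds 93% of Caldera directly, and Cinder's stake falls to 7%.
Ines controlled Halcyon already, so this is not a new person acquiring control; every other person's position is unchanged or reduced.
No new person acquires control, so the clause is not triggered.

No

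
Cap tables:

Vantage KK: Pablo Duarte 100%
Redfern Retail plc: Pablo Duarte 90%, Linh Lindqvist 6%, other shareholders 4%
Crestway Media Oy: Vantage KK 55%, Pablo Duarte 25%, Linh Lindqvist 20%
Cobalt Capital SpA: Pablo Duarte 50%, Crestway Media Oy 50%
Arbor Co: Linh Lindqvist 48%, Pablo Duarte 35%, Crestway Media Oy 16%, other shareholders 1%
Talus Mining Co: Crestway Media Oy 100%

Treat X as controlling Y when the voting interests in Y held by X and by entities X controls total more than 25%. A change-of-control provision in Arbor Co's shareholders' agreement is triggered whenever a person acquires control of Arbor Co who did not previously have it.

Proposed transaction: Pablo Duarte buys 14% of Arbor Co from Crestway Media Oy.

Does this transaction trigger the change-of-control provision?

No

The purchase adds only to Pablo's holdings (Crestway's stake shrinks), so Pablo is the only person who could newly come to control Arbor.
Pablo holds 100% of Vantage, so Pablo controls Vantage.
Vantage and Pablo together hold 55% + 25% = 80% of Crestway, so Pablo controls Crestway.
Pablo and Crestway together hold 35% + 16% = 51% of Arbor, so Pablo controls Arbor.
So Pablo already controls Arbor before the transaction.
After the purchase, Pablo's direct stake in Arbor rises to 35% + 14% = 49%, and Crestway's stake falls to 2%.
Pablo controlled Arbor already, so this is not a new person acquiring control; every other person's position is unchanged or reduced.
No new person acquires control, so the clause is not triggered.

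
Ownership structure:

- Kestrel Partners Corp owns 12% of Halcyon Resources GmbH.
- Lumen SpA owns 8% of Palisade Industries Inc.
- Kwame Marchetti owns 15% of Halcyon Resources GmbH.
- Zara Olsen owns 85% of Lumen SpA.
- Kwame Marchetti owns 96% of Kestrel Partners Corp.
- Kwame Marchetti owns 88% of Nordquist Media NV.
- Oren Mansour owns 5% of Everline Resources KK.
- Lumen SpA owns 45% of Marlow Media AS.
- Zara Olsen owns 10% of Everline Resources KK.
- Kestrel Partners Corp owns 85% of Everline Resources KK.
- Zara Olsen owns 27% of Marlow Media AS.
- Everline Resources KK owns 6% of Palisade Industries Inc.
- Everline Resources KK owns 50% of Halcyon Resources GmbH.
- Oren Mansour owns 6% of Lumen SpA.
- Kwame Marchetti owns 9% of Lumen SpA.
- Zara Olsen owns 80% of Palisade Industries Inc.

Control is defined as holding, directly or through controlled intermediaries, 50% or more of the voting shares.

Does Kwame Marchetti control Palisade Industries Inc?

Kwame holds 96% of Kestrel, so Kwame controls Kestrel.
Kestrel holds 85% of Everline, so Kwame controls Everline.
Everline and Kestrel and Kwame together hold 50% + 12% + 15% = 77% of Halcyon, so Kwame controls Halcyon.
Kwame holds 88% of Nordquist, so Kwame controls Nordquist.
In Palisade, Kwame's side holds only 6%, not ≥ 50%.
So Kwame does not control Palisade.

No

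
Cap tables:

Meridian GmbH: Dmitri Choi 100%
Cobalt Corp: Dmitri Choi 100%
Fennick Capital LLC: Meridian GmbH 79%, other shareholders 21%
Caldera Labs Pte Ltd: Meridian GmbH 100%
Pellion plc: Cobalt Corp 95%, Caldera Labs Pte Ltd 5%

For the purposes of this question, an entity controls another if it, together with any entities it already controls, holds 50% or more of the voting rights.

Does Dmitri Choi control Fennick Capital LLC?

Yes

Dmitri holds 100% of Meridian, so Dmitri controls Meridian.
Meridian holds 79% of Fennick, so Dmitri controls Fennick.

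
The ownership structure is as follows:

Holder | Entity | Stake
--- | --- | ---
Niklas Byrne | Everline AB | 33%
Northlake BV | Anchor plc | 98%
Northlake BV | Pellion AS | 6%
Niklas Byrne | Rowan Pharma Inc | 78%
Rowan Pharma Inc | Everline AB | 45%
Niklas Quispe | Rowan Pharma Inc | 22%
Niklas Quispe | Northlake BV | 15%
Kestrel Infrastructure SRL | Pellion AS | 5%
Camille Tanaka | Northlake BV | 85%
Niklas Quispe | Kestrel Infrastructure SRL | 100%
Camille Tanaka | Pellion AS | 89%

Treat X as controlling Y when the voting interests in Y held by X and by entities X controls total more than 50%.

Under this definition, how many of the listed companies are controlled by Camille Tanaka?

3

Camille holds 85% of Northlake, so Camille controls Northlake.
Northlake and Camille together hold 6% + 89% = 95% of Pellion, so Camille controls Pellion.
Northlake holds 98% of Anchor, so Camille controls Anchor.
No other company's threshold is met.
Camille controls 3 companies.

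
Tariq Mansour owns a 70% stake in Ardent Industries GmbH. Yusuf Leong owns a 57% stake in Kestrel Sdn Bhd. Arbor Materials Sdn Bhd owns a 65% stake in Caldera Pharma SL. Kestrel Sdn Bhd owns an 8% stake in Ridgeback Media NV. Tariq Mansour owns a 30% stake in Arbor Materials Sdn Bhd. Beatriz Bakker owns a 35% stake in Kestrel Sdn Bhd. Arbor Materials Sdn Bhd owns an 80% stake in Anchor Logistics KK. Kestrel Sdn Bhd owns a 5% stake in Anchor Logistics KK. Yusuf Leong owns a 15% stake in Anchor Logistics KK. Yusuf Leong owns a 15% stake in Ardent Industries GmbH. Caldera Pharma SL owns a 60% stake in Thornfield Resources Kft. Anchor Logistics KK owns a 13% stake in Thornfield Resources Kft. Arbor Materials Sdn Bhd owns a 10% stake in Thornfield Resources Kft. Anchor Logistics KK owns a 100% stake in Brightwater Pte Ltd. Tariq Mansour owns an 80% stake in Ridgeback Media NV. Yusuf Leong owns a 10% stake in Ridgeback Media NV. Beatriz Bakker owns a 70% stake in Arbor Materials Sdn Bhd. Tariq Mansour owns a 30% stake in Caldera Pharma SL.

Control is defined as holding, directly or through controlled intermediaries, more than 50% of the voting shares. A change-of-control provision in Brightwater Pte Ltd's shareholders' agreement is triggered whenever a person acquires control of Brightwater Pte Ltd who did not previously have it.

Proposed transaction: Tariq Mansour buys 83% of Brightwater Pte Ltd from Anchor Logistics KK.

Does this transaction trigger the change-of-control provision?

The purchase adds only to Tariq's holdings (Anchor's stake shrinks), so Tariq is the only person who could newly come to control Brightwater.
Tariq holds 80% of Ridgeback, so Tariq controls Ridgeback.
Tariq holds 70% of Ardent, so Tariq controls Ardent.
Neither Tariq nor any entity Tariq controls holds any voting interest in Brightwater.
So before the transaction, Tariq does not control Brightwater.
After the purchase, Tariq holds 83% of Brightwater directly, and Anchor's stake falls to 17%.
Tariq holds 83% of Brightwater, so Tariq controls Brightwater.
Tariq did not control Brightwater before and does after, so the clause is triggered.

Yes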